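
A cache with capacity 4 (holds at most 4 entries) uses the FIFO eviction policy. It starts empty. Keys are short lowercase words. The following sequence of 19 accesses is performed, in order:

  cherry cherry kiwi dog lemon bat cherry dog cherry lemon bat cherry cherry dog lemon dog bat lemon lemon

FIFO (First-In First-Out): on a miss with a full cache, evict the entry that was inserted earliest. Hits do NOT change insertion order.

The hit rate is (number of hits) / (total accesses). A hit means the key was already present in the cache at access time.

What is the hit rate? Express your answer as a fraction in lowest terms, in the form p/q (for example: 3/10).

FIFO simulation (capacity=4):
  1. access cherry: MISS. Cache (old->new): [cherry]
  2. access cherry: HIT. Cache (old->new): [cherry]
  3. access kiwi: MISS. Cache (old->new): [cherry kiwi]
  4. access dog: MISS. Cache (old->new): [cherry kiwi dog]
  5. access lemon: MISS. Cache (old->new): [cherry kiwi dog lemon]
  6. access bat: MISS, evict cherry. Cache (old->new): [kiwi dog lemon bat]
  7. access cherry: MISS, evict kiwi. Cache (old->new): [dog lemon bat cherry]
  8. access dog: HIT. Cache (old->new): [dog lemon bat cherry]
  9. access cherry: HIT. Cache (old->new): [dog lemon bat cherry]
  10. access lemon: HIT. Cache (old->new): [dog lemon bat cherry]
  11. access bat: HIT. Cache (old->new): [dog lemon bat cherry]
  12. access cherry: HIT. Cache (old->new): [dog lemon bat cherry]
  13. access cherry: HIT. Cache (old->new): [dog lemon bat cherry]
  14. access dog: HIT. Cache (old->new): [dog lemon bat cherry]
  15. access lemon: HIT. Cache (old->new): [dog lemon bat cherry]
  16. access dog: HIT. Cache (old->new): [dog lemon bat cherry]
  17. access bat: HIT. Cache (old->new): [dog lemon bat cherry]
  18. access lemon: HIT. Cache (old->new): [dog lemon bat cherry]
  19. access lemon: HIT. Cache (old->new): [dog lemon bat cherry]
Total: 13 hits, 6 misses, 2 evictions

Hit rate = 13/19

Answer: 13/19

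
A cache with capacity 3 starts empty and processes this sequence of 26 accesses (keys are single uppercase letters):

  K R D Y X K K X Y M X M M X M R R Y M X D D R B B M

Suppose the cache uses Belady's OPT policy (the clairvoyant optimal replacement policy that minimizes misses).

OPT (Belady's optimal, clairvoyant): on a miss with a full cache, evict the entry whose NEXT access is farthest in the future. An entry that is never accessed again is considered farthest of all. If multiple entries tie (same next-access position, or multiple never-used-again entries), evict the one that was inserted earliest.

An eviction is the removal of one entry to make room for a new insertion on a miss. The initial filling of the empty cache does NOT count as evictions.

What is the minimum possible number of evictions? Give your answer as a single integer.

OPT (Belady) simulation (capacity=3):
  1. access K: MISS. Cache: [K]
  2. access R: MISS. Cache: [K R]
  3. access D: MISS. Cache: [K R D]
  4. access Y: MISS, evict D (next use: step 21). Cache: [K R Y]
  5. access X: MISS, evict R (next use: step 16). Cache: [K Y X]
  6. access K: HIT. Next use of K: step 7. Cache: [K Y X]
  7. access K: HIT. Next use of K: never. Cache: [K Y X]
  8. access X: HIT. Next use of X: step 11. Cache: [K Y X]
  9. access Y: HIT. Next use of Y: step 18. Cache: [K Y X]
  10. access M: MISS, evict K (next use: never). Cache: [Y X M]
  11. access X: HIT. Next use of X: step 14. Cache: [Y X M]
  12. access M: HIT. Next use of M: step 13. Cache: [Y X M]
  13. access M: HIT. Next use of M: step 15. Cache: [Y X M]
  14. access X: HIT. Next use of X: step 20. Cache: [Y X M]
  15. access M: HIT. Next use of M: step 19. Cache: [Y X M]
  16. access R: MISS, evict X (next use: step 20). Cache: [Y M R]
  17. access R: HIT. Next use of R: step 23. Cache: [Y M R]
  18. access Y: HIT. Next use of Y: never. Cache: [Y M R]
  19. access M: HIT. Next use of M: step 26. Cache: [Y M R]
  20. access X: MISS, evict Y (next use: never). Cache: [M R X]
  21. access D: MISS, evict X (next use: never). Cache: [M R D]
  22. access D: HIT. Next use of D: never. Cache: [M R D]
  23. access R: HIT. Next use of R: never. Cache: [M R D]
  24. access B: MISS, evict R (next use: never). Cache: [M D B]
  25. access B: HIT. Next use of B: never. Cache: [M D B]
  26. access M: HIT. Next use of M: never. Cache: [M D B]
Total: 16 hits, 10 misses, 7 evictions

Answer: 7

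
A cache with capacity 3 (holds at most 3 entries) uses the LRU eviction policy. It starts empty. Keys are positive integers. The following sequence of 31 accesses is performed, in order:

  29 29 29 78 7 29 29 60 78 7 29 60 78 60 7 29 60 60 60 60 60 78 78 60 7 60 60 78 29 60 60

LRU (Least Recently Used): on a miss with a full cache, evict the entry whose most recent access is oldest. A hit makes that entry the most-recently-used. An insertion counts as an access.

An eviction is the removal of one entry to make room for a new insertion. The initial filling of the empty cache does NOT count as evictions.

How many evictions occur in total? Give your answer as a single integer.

Answer: 11

Derivation:
LRU simulation (capacity=3):
  1. access 29: MISS. Cache (LRU->MRU): [29]
  2. access 29: HIT. Cache (LRU->MRU): [29]
  3. access 29: HIT. Cache (LRU->MRU): [29]
  4. access 78: MISS. Cache (LRU->MRU): [29 78]
  5. access 7: MISS. Cache (LRU->MRU): [29 78 7]
  6. access 29: HIT. Cache (LRU->MRU): [78 7 29]
  7. access 29: HIT. Cache (LRU->MRU): [78 7 29]
  8. access 60: MISS, evict 78. Cache (LRU->MRU): [7 29 60]
  9. access 78: MISS, evict 7. Cache (LRU->MRU): [29 60 78]
  10. access 7: MISS, evict 29. Cache (LRU->MRU): [60 78 7]
  11. access 29: MISS, evict 60. Cache (LRU->MRU): [78 7 29]
  12. access 60: MISS, evict 78. Cache (LRU->MRU): [7 29 60]
  13. access 78: MISS, evict 7. Cache (LRU->MRU): [29 60 78]
  14. access 60: HIT. Cache (LRU->MRU): [29 78 60]
  15. access 7: MISS, evict 29. Cache (LRU->MRU): [78 60 7]
  16. access 29: MISS, evict 78. Cache (LRU->MRU): [60 7 29]
  17. access 60: HIT. Cache (LRU->MRU): [7 29 60]
  18. access 60: HIT. Cache (LRU->MRU): [7 29 60]
  19. access 60: HIT. Cache (LRU->MRU): [7 29 60]
  20. access 60: HIT. Cache (LRU->MRU): [7 29 60]
  21. access 60: HIT. Cache (LRU->MRU): [7 29 60]
  22. access 78: MISS, evict 7. Cache (LRU->MRU): [29 60 78]
  23. access 78: HIT. Cache (LRU->MRU): [29 60 78]
  24. access 60: HIT. Cache (LRU->MRU): [29 78 60]
  25. access 7: MISS, evict 29. Cache (LRU->MRU): [78 60 7]
  26. access 60: HIT. Cache (LRU->MRU): [78 7 60]
  27. access 60: HIT. Cache (LRU->MRU): [78 7 60]
  28. access 78: HIT. Cache (LRU->MRU): [7 60 78]
  29. access 29: MISS, evict 7. Cache (LRU->MRU): [60 78 29]
  30. access 60: HIT. Cache (LRU->MRU): [78 29 60]
  31. access 60: HIT. Cache (LRU->MRU): [78 29 60]
Total: 17 hits, 14 misses, 11 evictions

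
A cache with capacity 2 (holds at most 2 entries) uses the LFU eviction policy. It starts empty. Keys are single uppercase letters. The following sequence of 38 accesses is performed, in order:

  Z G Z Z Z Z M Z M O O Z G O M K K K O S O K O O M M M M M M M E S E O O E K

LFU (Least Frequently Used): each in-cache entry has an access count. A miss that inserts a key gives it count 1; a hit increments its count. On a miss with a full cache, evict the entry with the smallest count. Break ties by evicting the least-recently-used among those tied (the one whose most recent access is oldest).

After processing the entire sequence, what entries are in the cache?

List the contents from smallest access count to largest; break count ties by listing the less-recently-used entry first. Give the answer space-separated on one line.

LFU simulation (capacity=2):
  1. access Z: MISS. Cache: [Z(c=1)]
  2. access G: MISS. Cache: [Z(c=1) G(c=1)]
  3. access Z: HIT, count now 2. Cache: [G(c=1) Z(c=2)]
  4. access Z: HIT, count now 3. Cache: [G(c=1) Z(c=3)]
  5. access Z: HIT, count now 4. Cache: [G(c=1) Z(c=4)]
  6. access Z: HIT, count now 5. Cache: [G(c=1) Z(c=5)]
  7. access M: MISS, evict G(c=1). Cache: [M(c=1) Z(c=5)]
  8. access Z: HIT, count now 6. Cache: [M(c=1) Z(c=6)]
  9. access M: HIT, count now 2. Cache: [M(c=2) Z(c=6)]
  10. access O: MISS, evict M(c=2). Cache: [O(c=1) Z(c=6)]
  11. access O: HIT, count now 2. Cache: [O(c=2) Z(c=6)]
  12. access Z: HIT, count now 7. Cache: [O(c=2) Z(c=7)]
  13. access G: MISS, evict O(c=2). Cache: [G(c=1) Z(c=7)]
  14. access O: MISS, evict G(c=1). Cache: [O(c=1) Z(c=7)]
  15. access M: MISS, evict O(c=1). Cache: [M(c=1) Z(c=7)]
  16. access K: MISS, evict M(c=1). Cache: [K(c=1) Z(c=7)]
  17. access K: HIT, count now 2. Cache: [K(c=2) Z(c=7)]
  18. access K: HIT, count now 3. Cache: [K(c=3) Z(c=7)]
  19. access O: MISS, evict K(c=3). Cache: [O(c=1) Z(c=7)]
  20. access S: MISS, evict O(c=1). Cache: [S(c=1) Z(c=7)]
  21. access O: MISS, evict S(c=1). Cache: [O(c=1) Z(c=7)]
  22. access K: MISS, evict O(c=1). Cache: [K(c=1) Z(c=7)]
  23. access O: MISS, evict K(c=1). Cache: [O(c=1) Z(c=7)]
  24. access O: HIT, count now 2. Cache: [O(c=2) Z(c=7)]
  25. access M: MISS, evict O(c=2). Cache: [M(c=1) Z(c=7)]
  26. access M: HIT, count now 2. Cache: [M(c=2) Z(c=7)]
  27. access M: HIT, count now 3. Cache: [M(c=3) Z(c=7)]
  28. access M: HIT, count now 4. Cache: [M(c=4) Z(c=7)]
  29. access M: HIT, count now 5. Cache: [M(c=5) Z(c=7)]
  30. access M: HIT, count now 6. Cache: [M(c=6) Z(c=7)]
  31. access M: HIT, count now 7. Cache: [Z(c=7) M(c=7)]
  32. access E: MISS, evict Z(c=7). Cache: [E(c=1) M(c=7)]
  33. access S: MISS, evict E(c=1). Cache: [S(c=1) M(c=7)]
  34. access E: MISS, evict S(c=1). Cache: [E(c=1) M(c=7)]
  35. access O: MISS, evict E(c=1). Cache: [O(c=1) M(c=7)]
  36. access O: HIT, count now 2. Cache: [O(c=2) M(c=7)]
  37. access E: MISS, evict O(c=2). Cache: [E(c=1) M(c=7)]
  38. access K: MISS, evict E(c=1). Cache: [K(c=1) M(c=7)]
Total: 18 hits, 20 misses, 18 evictions

Answer: K M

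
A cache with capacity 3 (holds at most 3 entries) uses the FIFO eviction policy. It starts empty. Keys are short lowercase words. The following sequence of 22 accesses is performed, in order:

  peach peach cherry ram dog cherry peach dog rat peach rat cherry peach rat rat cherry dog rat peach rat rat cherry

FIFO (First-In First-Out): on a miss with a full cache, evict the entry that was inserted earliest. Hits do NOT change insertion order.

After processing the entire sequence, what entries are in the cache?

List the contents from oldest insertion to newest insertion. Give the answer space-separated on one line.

Answer: peach rat cherry

Derivation:
FIFO simulation (capacity=3):
  1. access peach: MISS. Cache (old->new): [peach]
  2. access peach: HIT. Cache (old->new): [peach]
  3. access cherry: MISS. Cache (old->new): [peach cherry]
  4. access ram: MISS. Cache (old->new): [peach cherry ram]
  5. access dog: MISS, evict peach. Cache (old->new): [cherry ram dog]
  6. access cherry: HIT. Cache (old->new): [cherry ram dog]
  7. access peach: MISS, evict cherry. Cache (old->new): [ram dog peach]
  8. access dog: HIT. Cache (old->new): [ram dog peach]
  9. access rat: MISS, evict ram. Cache (old->new): [dog peach rat]
  10. access peach: HIT. Cache (old->new): [dog peach rat]
  11. access rat: HIT. Cache (old->new): [dog peach rat]
  12. access cherry: MISS, evict dog. Cache (old->new): [peach rat cherry]
  13. access peach: HIT. Cache (old->new): [peach rat cherry]
  14. access rat: HIT. Cache (old->new): [peach rat cherry]
  15. access rat: HIT. Cache (old->new): [peach rat cherry]
  16. access cherry: HIT. Cache (old->new): [peach rat cherry]
  17. access dog: MISS, evict peach. Cache (old->new): [rat cherry dog]
  18. access rat: HIT. Cache (old->new): [rat cherry dog]
  19. access peach: MISS, evict rat. Cache (old->new): [cherry dog peach]
  20. access rat: MISS, evict cherry. Cache (old->new): [dog peach rat]
  21. access rat: HIT. Cache (old->new): [dog peach rat]
  22. access cherry: MISS, evict dog. Cache (old->new): [peach rat cherry]
Total: 11 hits, 11 misses, 8 evictions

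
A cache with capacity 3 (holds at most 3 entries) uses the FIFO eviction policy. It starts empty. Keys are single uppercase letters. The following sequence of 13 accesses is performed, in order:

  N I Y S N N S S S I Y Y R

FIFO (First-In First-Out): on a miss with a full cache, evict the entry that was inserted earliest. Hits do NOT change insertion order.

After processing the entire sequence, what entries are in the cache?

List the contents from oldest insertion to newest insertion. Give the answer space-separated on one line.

FIFO simulation (capacity=3):
  1. access N: MISS. Cache (old->new): [N]
  2. access I: MISS. Cache (old->new): [N I]
  3. access Y: MISS. Cache (old->new): [N I Y]
  4. access S: MISS, evict N. Cache (old->new): [I Y S]
  5. access N: MISS, evict I. Cache (old->new): [Y S N]
  6. access N: HIT. Cache (old->new): [Y S N]
  7. access S: HIT. Cache (old->new): [Y S N]
  8. access S: HIT. Cache (old->new): [Y S N]
  9. access S: HIT. Cache (old->new): [Y S N]
  10. access I: MISS, evict Y. Cache (old->new): [S N I]
  11. access Y: MISS, evict S. Cache (old->new): [N I Y]
  12. access Y: HIT. Cache (old->new): [N I Y]
  13. access R: MISS, evict N. Cache (old->new): [I Y R]
Total: 5 hits, 8 misses, 5 evictions

Answer: I Y R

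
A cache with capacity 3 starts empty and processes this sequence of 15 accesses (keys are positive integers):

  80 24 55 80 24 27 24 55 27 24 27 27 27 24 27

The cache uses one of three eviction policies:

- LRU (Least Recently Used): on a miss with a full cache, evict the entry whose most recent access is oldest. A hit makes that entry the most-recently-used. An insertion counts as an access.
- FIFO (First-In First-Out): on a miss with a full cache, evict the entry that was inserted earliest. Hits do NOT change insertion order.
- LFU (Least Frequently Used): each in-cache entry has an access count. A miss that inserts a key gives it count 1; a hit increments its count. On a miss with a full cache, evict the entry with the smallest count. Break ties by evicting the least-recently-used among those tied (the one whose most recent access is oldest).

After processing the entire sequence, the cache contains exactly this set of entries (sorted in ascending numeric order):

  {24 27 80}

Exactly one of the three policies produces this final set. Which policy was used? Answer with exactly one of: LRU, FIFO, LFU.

Answer: LFU

Derivation:
Simulating under each policy and comparing final sets:
  LRU: final set = {24 27 55} -> differs
  FIFO: final set = {24 27 55} -> differs
  LFU: final set = {24 27 80} -> MATCHES target
Only LFU produces the target set.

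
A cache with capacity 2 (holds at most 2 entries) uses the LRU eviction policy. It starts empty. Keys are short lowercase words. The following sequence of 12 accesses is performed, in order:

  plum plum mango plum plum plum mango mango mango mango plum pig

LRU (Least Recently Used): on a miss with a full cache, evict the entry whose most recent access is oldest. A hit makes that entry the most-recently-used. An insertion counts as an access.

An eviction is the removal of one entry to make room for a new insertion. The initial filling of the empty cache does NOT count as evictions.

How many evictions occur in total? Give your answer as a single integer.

Answer: 1

Derivation:
LRU simulation (capacity=2):
  1. access plum: MISS. Cache (LRU->MRU): [plum]
  2. access plum: HIT. Cache (LRU->MRU): [plum]
  3. access mango: MISS. Cache (LRU->MRU): [plum mango]
  4. access plum: HIT. Cache (LRU->MRU): [mango plum]
  5. access plum: HIT. Cache (LRU->MRU): [mango plum]
  6. access plum: HIT. Cache (LRU->MRU): [mango plum]
  7. access mango: HIT. Cache (LRU->MRU): [plum mango]
  8. access mango: HIT. Cache (LRU->MRU): [plum mango]
  9. access mango: HIT. Cache (LRU->MRU): [plum mango]
  10. access mango: HIT. Cache (LRU->MRU): [plum mango]
  11. access plum: HIT. Cache (LRU->MRU): [mango plum]
  12. access pig: MISS, evict mango. Cache (LRU->MRU): [plum pig]
Total: 9 hits, 3 misses, 1 evictions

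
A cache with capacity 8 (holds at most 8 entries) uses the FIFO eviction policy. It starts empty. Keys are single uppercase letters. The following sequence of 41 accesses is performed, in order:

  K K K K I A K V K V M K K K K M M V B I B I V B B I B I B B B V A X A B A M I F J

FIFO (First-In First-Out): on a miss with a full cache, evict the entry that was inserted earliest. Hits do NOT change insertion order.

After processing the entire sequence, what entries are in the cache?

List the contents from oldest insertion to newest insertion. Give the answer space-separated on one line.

FIFO simulation (capacity=8):
  1. access K: MISS. Cache (old->new): [K]
  2. access K: HIT. Cache (old->new): [K]
  3. access K: HIT. Cache (old->new): [K]
  4. access K: HIT. Cache (old->new): [K]
  5. access I: MISS. Cache (old->new): [K I]
  6. access A: MISS. Cache (old->new): [K I A]
  7. access K: HIT. Cache (old->new): [K I A]
  8. access V: MISS. Cache (old->new): [K I A V]
  9. access K: HIT. Cache (old->new): [K I A V]
  10. access V: HIT. Cache (old->new): [K I A V]
  11. access M: MISS. Cache (old->new): [K I A V M]
  12. access K: HIT. Cache (old->new): [K I A V M]
  13. access K: HIT. Cache (old->new): [K I A V M]
  14. access K: HIT. Cache (old->new): [K I A V M]
  15. access K: HIT. Cache (old->new): [K I A V M]
  16. access M: HIT. Cache (old->new): [K I A V M]
  17. access M: HIT. Cache (old->new): [K I A V M]
  18. access V: HIT. Cache (old->new): [K I A V M]
  19. access B: MISS. Cache (old->new): [K I A V M B]
  20. access I: HIT. Cache (old->new): [K I A V M B]
  21. access B: HIT. Cache (old->new): [K I A V M B]
  22. access I: HIT. Cache (old->new): [K I A V M B]
  23. access V: HIT. Cache (old->new): [K I A V M B]
  24. access B: HIT. Cache (old->new): [K I A V M B]
  25. access B: HIT. Cache (old->new): [K I A V M B]
  26. access I: HIT. Cache (old->new): [K I A V M B]
  27. access B: HIT. Cache (old->new): [K I A V M B]
  28. access I: HIT. Cache (old->new): [K I A V M B]
  29. access B: HIT. Cache (old->new): [K I A V M B]
  30. access B: HIT. Cache (old->new): [K I A V M B]
  31. access B: HIT. Cache (old->new): [K I A V M B]
  32. access V: HIT. Cache (old->new): [K I A V M B]
  33. access A: HIT. Cache (old->new): [K I A V M B]
  34. access X: MISS. Cache (old->new): [K I A V M B X]
  35. access A: HIT. Cache (old->new): [K I A V M B X]
  36. access B: HIT. Cache (old->new): [K I A V M B X]
  37. access A: HIT. Cache (old->new): [K I A V M B X]
  38. access M: HIT. Cache (old->new): [K I A V M B X]
  39. access I: HIT. Cache (old->new): [K I A V M B X]
  40. access F: MISS. Cache (old->new): [K I A V M B X F]
  41. access J: MISS, evict K. Cache (old->new): [I A V M B X F J]
Total: 32 hits, 9 misses, 1 evictions

Answer: I A V M B X F J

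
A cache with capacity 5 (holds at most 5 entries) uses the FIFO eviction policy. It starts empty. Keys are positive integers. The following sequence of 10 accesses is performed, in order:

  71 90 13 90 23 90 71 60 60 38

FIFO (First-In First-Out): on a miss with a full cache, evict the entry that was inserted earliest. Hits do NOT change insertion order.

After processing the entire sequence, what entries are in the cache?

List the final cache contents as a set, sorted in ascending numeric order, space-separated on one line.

Answer: 13 23 38 60 90

Derivation:
FIFO simulation (capacity=5):
  1. access 71: MISS. Cache (old->new): [71]
  2. access 90: MISS. Cache (old->new): [71 90]
  3. access 13: MISS. Cache (old->new): [71 90 13]
  4. access 90: HIT. Cache (old->new): [71 90 13]
  5. access 23: MISS. Cache (old->new): [71 90 13 23]
  6. access 90: HIT. Cache (old->new): [71 90 13 23]
  7. access 71: HIT. Cache (old->new): [71 90 13 23]
  8. access 60: MISS. Cache (old->new): [71 90 13 23 60]
  9. access 60: HIT. Cache (old->new): [71 90 13 23 60]
  10. access 38: MISS, evict 71. Cache (old->new): [90 13 23 60 38]
Total: 4 hits, 6 misses, 1 evictions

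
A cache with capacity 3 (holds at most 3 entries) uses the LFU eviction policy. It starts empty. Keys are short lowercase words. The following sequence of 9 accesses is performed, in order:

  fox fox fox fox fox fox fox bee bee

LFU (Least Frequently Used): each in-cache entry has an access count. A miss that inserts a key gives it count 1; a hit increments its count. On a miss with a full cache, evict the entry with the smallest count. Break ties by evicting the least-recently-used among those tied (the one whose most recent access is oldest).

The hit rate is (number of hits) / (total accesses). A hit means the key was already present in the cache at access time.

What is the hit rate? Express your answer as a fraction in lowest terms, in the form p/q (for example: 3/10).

LFU simulation (capacity=3):
  1. access fox: MISS. Cache: [fox(c=1)]
  2. access fox: HIT, count now 2. Cache: [fox(c=2)]
  3. access fox: HIT, count now 3. Cache: [fox(c=3)]
  4. access fox: HIT, count now 4. Cache: [fox(c=4)]
  5. access fox: HIT, count now 5. Cache: [fox(c=5)]
  6. access fox: HIT, count now 6. Cache: [fox(c=6)]
  7. access fox: HIT, count now 7. Cache: [fox(c=7)]
  8. access bee: MISS. Cache: [bee(c=1) fox(c=7)]
  9. access bee: HIT, count now 2. Cache: [bee(c=2) fox(c=7)]
Total: 7 hits, 2 misses, 0 evictions

Hit rate = 7/9

Answer: 7/9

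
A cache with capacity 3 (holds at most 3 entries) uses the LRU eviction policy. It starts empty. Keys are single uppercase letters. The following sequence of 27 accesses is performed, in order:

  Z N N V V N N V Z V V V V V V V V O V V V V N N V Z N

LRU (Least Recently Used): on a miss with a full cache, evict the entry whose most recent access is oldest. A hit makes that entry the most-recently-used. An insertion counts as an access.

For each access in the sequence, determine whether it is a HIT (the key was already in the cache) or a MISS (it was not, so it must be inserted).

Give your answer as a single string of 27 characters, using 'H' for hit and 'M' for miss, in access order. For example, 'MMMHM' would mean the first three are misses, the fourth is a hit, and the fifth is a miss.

LRU simulation (capacity=3):
  1. access Z: MISS. Cache (LRU->MRU): [Z]
  2. access N: MISS. Cache (LRU->MRU): [Z N]
  3. access N: HIT. Cache (LRU->MRU): [Z N]
  4. access V: MISS. Cache (LRU->MRU): [Z N V]
  5. access V: HIT. Cache (LRU->MRU): [Z N V]
  6. access N: HIT. Cache (LRU->MRU): [Z V N]
  7. access N: HIT. Cache (LRU->MRU): [Z V N]
  8. access V: HIT. Cache (LRU->MRU): [Z N V]
  9. access Z: HIT. Cache (LRU->MRU): [N V Z]
  10. access V: HIT. Cache (LRU->MRU): [N Z V]
  11. access V: HIT. Cache (LRU->MRU): [N Z V]
  12. access V: HIT. Cache (LRU->MRU): [N Z V]
  13. access V: HIT. Cache (LRU->MRU): [N Z V]
  14. access V: HIT. Cache (LRU->MRU): [N Z V]
  15. access V: HIT. Cache (LRU->MRU): [N Z V]
  16. access V: HIT. Cache (LRU->MRU): [N Z V]
  17. access V: HIT. Cache (LRU->MRU): [N Z V]
  18. access O: MISS, evict N. Cache (LRU->MRU): [Z V O]
  19. access V: HIT. Cache (LRU->MRU): [Z O V]
  20. access V: HIT. Cache (LRU->MRU): [Z O V]
  21. access V: HIT. Cache (LRU->MRU): [Z O V]
  22. access V: HIT. Cache (LRU->MRU): [Z O V]
  23. access N: MISS, evict Z. Cache (LRU->MRU): [O V N]
  24. access N: HIT. Cache (LRU->MRU): [O V N]
  25. access V: HIT. Cache (LRU->MRU): [O N V]
  26. access Z: MISS, evict O. Cache (LRU->MRU): [N V Z]
  27. access N: HIT. Cache (LRU->MRU): [V Z N]
Total: 21 hits, 6 misses, 3 evictions

Answer: MMHMHHHHHHHHHHHHHMHHHHMHHMH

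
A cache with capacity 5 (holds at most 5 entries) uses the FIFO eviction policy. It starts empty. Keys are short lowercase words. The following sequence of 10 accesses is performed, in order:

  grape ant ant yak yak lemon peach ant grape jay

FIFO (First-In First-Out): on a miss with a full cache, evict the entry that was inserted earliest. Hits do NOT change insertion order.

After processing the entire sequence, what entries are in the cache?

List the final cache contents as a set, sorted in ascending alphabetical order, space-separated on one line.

Answer: ant jay lemon peach yak

Derivation:
FIFO simulation (capacity=5):
  1. access grape: MISS. Cache (old->new): [grape]
  2. access ant: MISS. Cache (old->new): [grape ant]
  3. access ant: HIT. Cache (old->new): [grape ant]
  4. access yak: MISS. Cache (old->new): [grape ant yak]
  5. access yak: HIT. Cache (old->new): [grape ant yak]
  6. access lemon: MISS. Cache (old->new): [grape ant yak lemon]
  7. access peach: MISS. Cache (old->new): [grape ant yak lemon peach]
  8. access ant: HIT. Cache (old->new): [grape ant yak lemon peach]
  9. access grape: HIT. Cache (old->new): [grape ant yak lemon peach]
  10. access jay: MISS, evict grape. Cache (old->new): [ant yak lemon peach jay]
Total: 4 hits, 6 misses, 1 evictions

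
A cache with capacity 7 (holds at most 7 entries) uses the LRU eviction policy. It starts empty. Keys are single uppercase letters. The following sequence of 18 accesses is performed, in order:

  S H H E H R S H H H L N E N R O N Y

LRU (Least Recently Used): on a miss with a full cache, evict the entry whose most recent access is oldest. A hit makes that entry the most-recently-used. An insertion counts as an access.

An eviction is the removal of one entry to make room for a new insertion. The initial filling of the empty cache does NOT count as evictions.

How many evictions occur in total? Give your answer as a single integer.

Answer: 1

Derivation:
LRU simulation (capacity=7):
  1. access S: MISS. Cache (LRU->MRU): [S]
  2. access H: MISS. Cache (LRU->MRU): [S H]
  3. access H: HIT. Cache (LRU->MRU): [S H]
  4. access E: MISS. Cache (LRU->MRU): [S H E]
  5. access H: HIT. Cache (LRU->MRU): [S E H]
  6. access R: MISS. Cache (LRU->MRU): [S E H R]
  7. access S: HIT. Cache (LRU->MRU): [E H R S]
  8. access H: HIT. Cache (LRU->MRU): [E R S H]
  9. access H: HIT. Cache (LRU->MRU): [E R S H]
  10. access H: HIT. Cache (LRU->MRU): [E R S H]
  11. access L: MISS. Cache (LRU->MRU): [E R S H L]
  12. access N: MISS. Cache (LRU->MRU): [E R S H L N]
  13. access E: HIT. Cache (LRU->MRU): [R S H L N E]
  14. access N: HIT. Cache (LRU->MRU): [R S H L E N]
  15. access R: HIT. Cache (LRU->MRU): [S H L E N R]
  16. access O: MISS. Cache (LRU->MRU): [S H L E N R O]
  17. access N: HIT. Cache (LRU->MRU): [S H L E R O N]
  18. access Y: MISS, evict S. Cache (LRU->MRU): [H L E R O N Y]
Total: 10 hits, 8 misses, 1 evictions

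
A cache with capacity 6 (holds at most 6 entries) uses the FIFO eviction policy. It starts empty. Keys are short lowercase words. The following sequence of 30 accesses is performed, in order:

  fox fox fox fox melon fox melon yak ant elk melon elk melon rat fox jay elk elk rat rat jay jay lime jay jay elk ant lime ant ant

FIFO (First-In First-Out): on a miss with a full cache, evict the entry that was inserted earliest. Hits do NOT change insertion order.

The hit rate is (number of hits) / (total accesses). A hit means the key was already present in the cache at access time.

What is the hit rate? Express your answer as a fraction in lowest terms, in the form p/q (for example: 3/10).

FIFO simulation (capacity=6):
  1. access fox: MISS. Cache (old->new): [fox]
  2. access fox: HIT. Cache (old->new): [fox]
  3. access fox: HIT. Cache (old->new): [fox]
  4. access fox: HIT. Cache (old->new): [fox]
  5. access melon: MISS. Cache (old->new): [fox melon]
  6. access fox: HIT. Cache (old->new): [fox melon]
  7. access melon: HIT. Cache (old->new): [fox melon]
  8. access yak: MISS. Cache (old->new): [fox melon yak]
  9. access ant: MISS. Cache (old->new): [fox melon yak ant]
  10. access elk: MISS. Cache (old->new): [fox melon yak ant elk]
  11. access melon: HIT. Cache (old->new): [fox melon yak ant elk]
  12. access elk: HIT. Cache (old->new): [fox melon yak ant elk]
  13. access melon: HIT. Cache (old->new): [fox melon yak ant elk]
  14. access rat: MISS. Cache (old->new): [fox melon yak ant elk rat]
  15. access fox: HIT. Cache (old->new): [fox melon yak ant elk rat]
  16. access jay: MISS, evict fox. Cache (old->new): [melon yak ant elk rat jay]
  17. access elk: HIT. Cache (old->new): [melon yak ant elk rat jay]
  18. access elk: HIT. Cache (old->new): [melon yak ant elk rat jay]
  19. access rat: HIT. Cache (old->new): [melon yak ant elk rat jay]
  20. access rat: HIT. Cache (old->new): [melon yak ant elk rat jay]
  21. access jay: HIT. Cache (old->new): [melon yak ant elk rat jay]
  22. access jay: HIT. Cache (old->new): [melon yak ant elk rat jay]
  23. access lime: MISS, evict melon. Cache (old->new): [yak ant elk rat jay lime]
  24. access jay: HIT. Cache (old->new): [yak ant elk rat jay lime]
  25. access jay: HIT. Cache (old->new): [yak ant elk rat jay lime]
  26. access elk: HIT. Cache (old->new): [yak ant elk rat jay lime]
  27. access ant: HIT. Cache (old->new): [yak ant elk rat jay lime]
  28. access lime: HIT. Cache (old->new): [yak ant elk rat jay lime]
  29. access ant: HIT. Cache (old->new): [yak ant elk rat jay lime]
  30. access ant: HIT. Cache (old->new): [yak ant elk rat jay lime]
Total: 22 hits, 8 misses, 2 evictions

Hit rate = 22/30 = 11/15

Answer: 11/15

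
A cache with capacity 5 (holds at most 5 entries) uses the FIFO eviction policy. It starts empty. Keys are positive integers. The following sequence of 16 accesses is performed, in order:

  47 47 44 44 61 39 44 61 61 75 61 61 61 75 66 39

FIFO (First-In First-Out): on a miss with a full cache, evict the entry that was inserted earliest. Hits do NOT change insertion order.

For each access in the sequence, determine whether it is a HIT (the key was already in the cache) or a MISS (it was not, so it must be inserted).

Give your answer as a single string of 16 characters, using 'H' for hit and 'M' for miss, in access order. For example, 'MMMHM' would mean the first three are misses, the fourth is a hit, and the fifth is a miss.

FIFO simulation (capacity=5):
  1. access 47: MISS. Cache (old->new): [47]
  2. access 47: HIT. Cache (old->new): [47]
  3. access 44: MISS. Cache (old->new): [47 44]
  4. access 44: HIT. Cache (old->new): [47 44]
  5. access 61: MISS. Cache (old->new): [47 44 61]
  6. access 39: MISS. Cache (old->new): [47 44 61 39]
  7. access 44: HIT. Cache (old->new): [47 44 61 39]
  8. access 61: HIT. Cache (old->new): [47 44 61 39]
  9. access 61: HIT. Cache (old->new): [47 44 61 39]
  10. access 75: MISS. Cache (old->new): [47 44 61 39 75]
  11. access 61: HIT. Cache (old->new): [47 44 61 39 75]
  12. access 61: HIT. Cache (old->new): [47 44 61 39 75]
  13. access 61: HIT. Cache (old->new): [47 44 61 39 75]
  14. access 75: HIT. Cache (old->new): [47 44 61 39 75]
  15. access 66: MISS, evict 47. Cache (old->new): [44 61 39 75 66]
  16. access 39: HIT. Cache (old->new): [44 61 39 75 66]
Total: 10 hits, 6 misses, 1 evictions

Answer: MHMHMMHHHMHHHHMH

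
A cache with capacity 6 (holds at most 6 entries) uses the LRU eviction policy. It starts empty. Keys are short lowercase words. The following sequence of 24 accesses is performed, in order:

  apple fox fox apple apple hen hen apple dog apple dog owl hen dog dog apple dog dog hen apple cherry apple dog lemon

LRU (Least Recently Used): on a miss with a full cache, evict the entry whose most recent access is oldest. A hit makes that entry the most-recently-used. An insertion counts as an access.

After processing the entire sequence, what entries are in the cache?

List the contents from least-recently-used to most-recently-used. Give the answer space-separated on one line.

LRU simulation (capacity=6):
  1. access apple: MISS. Cache (LRU->MRU): [apple]
  2. access fox: MISS. Cache (LRU->MRU): [apple fox]
  3. access fox: HIT. Cache (LRU->MRU): [apple fox]
  4. access apple: HIT. Cache (LRU->MRU): [fox apple]
  5. access apple: HIT. Cache (LRU->MRU): [fox apple]
  6. access hen: MISS. Cache (LRU->MRU): [fox apple hen]
  7. access hen: HIT. Cache (LRU->MRU): [fox apple hen]
  8. access apple: HIT. Cache (LRU->MRU): [fox hen apple]
  9. access dog: MISS. Cache (LRU->MRU): [fox hen apple dog]
  10. access apple: HIT. Cache (LRU->MRU): [fox hen dog apple]
  11. access dog: HIT. Cache (LRU->MRU): [fox hen apple dog]
  12. access owl: MISS. Cache (LRU->MRU): [fox hen apple dog owl]
  13. access hen: HIT. Cache (LRU->MRU): [fox apple dog owl hen]
  14. access dog: HIT. Cache (LRU->MRU): [fox apple owl hen dog]
  15. access dog: HIT. Cache (LRU->MRU): [fox apple owl hen dog]
  16. access apple: HIT. Cache (LRU->MRU): [fox owl hen dog apple]
  17. access dog: HIT. Cache (LRU->MRU): [fox owl hen apple dog]
  18. access dog: HIT. Cache (LRU->MRU): [fox owl hen apple dog]
  19. access hen: HIT. Cache (LRU->MRU): [fox owl apple dog hen]
  20. access apple: HIT. Cache (LRU->MRU): [fox owl dog hen apple]
  21. access cherry: MISS. Cache (LRU->MRU): [fox owl dog hen apple cherry]
  22. access apple: HIT. Cache (LRU->MRU): [fox owl dog hen cherry apple]
  23. access dog: HIT. Cache (LRU->MRU): [fox owl hen cherry apple dog]
  24. access lemon: MISS, evict fox. Cache (LRU->MRU): [owl hen cherry apple dog lemon]
Total: 17 hits, 7 misses, 1 evictions

Answer: owl hen cherry apple dog lemon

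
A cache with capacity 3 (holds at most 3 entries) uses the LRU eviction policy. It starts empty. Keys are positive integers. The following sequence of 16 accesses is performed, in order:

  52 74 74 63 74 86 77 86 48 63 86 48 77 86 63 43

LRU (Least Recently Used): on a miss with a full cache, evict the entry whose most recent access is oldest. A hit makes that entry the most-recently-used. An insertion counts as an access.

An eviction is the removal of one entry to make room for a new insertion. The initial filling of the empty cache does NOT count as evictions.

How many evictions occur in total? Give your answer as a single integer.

LRU simulation (capacity=3):
  1. access 52: MISS. Cache (LRU->MRU): [52]
  2. access 74: MISS. Cache (LRU->MRU): [52 74]
  3. access 74: HIT. Cache (LRU->MRU): [52 74]
  4. access 63: MISS. Cache (LRU->MRU): [52 74 63]
  5. access 74: HIT. Cache (LRU->MRU): [52 63 74]
  6. access 86: MISS, evict 52. Cache (LRU->MRU): [63 74 86]
  7. access 77: MISS, evict 63. Cache (LRU->MRU): [74 86 77]
  8. access 86: HIT. Cache (LRU->MRU): [74 77 86]
  9. access 48: MISS, evict 74. Cache (LRU->MRU): [77 86 48]
  10. access 63: MISS, evict 77. Cache (LRU->MRU): [86 48 63]
  11. access 86: HIT. Cache (LRU->MRU): [48 63 86]
  12. access 48: HIT. Cache (LRU->MRU): [63 86 48]
  13. access 77: MISS, evict 63. Cache (LRU->MRU): [86 48 77]
  14. access 86: HIT. Cache (LRU->MRU): [48 77 86]
  15. access 63: MISS, evict 48. Cache (LRU->MRU): [77 86 63]
  16. access 43: MISS, evict 77. Cache (LRU->MRU): [86 63 43]
Total: 6 hits, 10 misses, 7 evictions

Answer: 7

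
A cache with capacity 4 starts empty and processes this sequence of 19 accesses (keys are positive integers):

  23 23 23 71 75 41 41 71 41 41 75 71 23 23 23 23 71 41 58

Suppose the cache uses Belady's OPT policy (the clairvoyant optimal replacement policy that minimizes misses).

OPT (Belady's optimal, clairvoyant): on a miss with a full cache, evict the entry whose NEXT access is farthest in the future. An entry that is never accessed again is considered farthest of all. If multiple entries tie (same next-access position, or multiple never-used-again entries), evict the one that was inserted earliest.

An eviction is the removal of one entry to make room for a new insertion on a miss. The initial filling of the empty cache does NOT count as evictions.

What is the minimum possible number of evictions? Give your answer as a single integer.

OPT (Belady) simulation (capacity=4):
  1. access 23: MISS. Cache: [23]
  2. access 23: HIT. Next use of 23: step 3. Cache: [23]
  3. access 23: HIT. Next use of 23: step 13. Cache: [23]
  4. access 71: MISS. Cache: [23 71]
  5. access 75: MISS. Cache: [23 71 75]
  6. access 41: MISS. Cache: [23 71 75 41]
  7. access 41: HIT. Next use of 41: step 9. Cache: [23 71 75 41]
  8. access 71: HIT. Next use of 71: step 12. Cache: [23 71 75 41]
  9. access 41: HIT. Next use of 41: step 10. Cache: [23 71 75 41]
  10. access 41: HIT. Next use of 41: step 18. Cache: [23 71 75 41]
  11. access 75: HIT. Next use of 75: never. Cache: [23 71 75 41]
  12. access 71: HIT. Next use of 71: step 17. Cache: [23 71 75 41]
  13. access 23: HIT. Next use of 23: step 14. Cache: [23 71 75 41]
  14. access 23: HIT. Next use of 23: step 15. Cache: [23 71 75 41]
  15. access 23: HIT. Next use of 23: step 16. Cache: [23 71 75 41]
  16. access 23: HIT. Next use of 23: never. Cache: [23 71 75 41]
  17. access 71: HIT. Next use of 71: never. Cache: [23 71 75 41]
  18. access 41: HIT. Next use of 41: never. Cache: [23 71 75 41]
  19. access 58: MISS, evict 23 (next use: never). Cache: [71 75 41 58]
Total: 14 hits, 5 misses, 1 evictions

Answer: 1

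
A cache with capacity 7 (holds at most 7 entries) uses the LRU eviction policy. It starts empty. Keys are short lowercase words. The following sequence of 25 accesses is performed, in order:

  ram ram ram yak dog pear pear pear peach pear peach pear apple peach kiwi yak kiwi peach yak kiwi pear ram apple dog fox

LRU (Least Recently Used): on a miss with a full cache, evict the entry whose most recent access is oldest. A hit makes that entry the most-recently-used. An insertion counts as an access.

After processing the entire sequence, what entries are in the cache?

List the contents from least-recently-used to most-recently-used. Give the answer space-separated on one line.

Answer: yak kiwi pear ram apple dog fox

Derivation:
LRU simulation (capacity=7):
  1. access ram: MISS. Cache (LRU->MRU): [ram]
  2. access ram: HIT. Cache (LRU->MRU): [ram]
  3. access ram: HIT. Cache (LRU->MRU): [ram]
  4. access yak: MISS. Cache (LRU->MRU): [ram yak]
  5. access dog: MISS. Cache (LRU->MRU): [ram yak dog]
  6. access pear: MISS. Cache (LRU->MRU): [ram yak dog pear]
  7. access pear: HIT. Cache (LRU->MRU): [ram yak dog pear]
  8. access pear: HIT. Cache (LRU->MRU): [ram yak dog pear]
  9. access peach: MISS. Cache (LRU->MRU): [ram yak dog pear peach]
  10. access pear: HIT. Cache (LRU->MRU): [ram yak dog peach pear]
  11. access peach: HIT. Cache (LRU->MRU): [ram yak dog pear peach]
  12. access pear: HIT. Cache (LRU->MRU): [ram yak dog peach pear]
  13. access apple: MISS. Cache (LRU->MRU): [ram yak dog peach pear apple]
  14. access peach: HIT. Cache (LRU->MRU): [ram yak dog pear apple peach]
  15. access kiwi: MISS. Cache (LRU->MRU): [ram yak dog pear apple peach kiwi]
  16. access yak: HIT. Cache (LRU->MRU): [ram dog pear apple peach kiwi yak]
  17. access kiwi: HIT. Cache (LRU->MRU): [ram dog pear apple peach yak kiwi]
  18. access peach: HIT. Cache (LRU->MRU): [ram dog pear apple yak kiwi peach]
  19. access yak: HIT. Cache (LRU->MRU): [ram dog pear apple kiwi peach yak]
  20. access kiwi: HIT. Cache (LRU->MRU): [ram dog pear apple peach yak kiwi]
  21. access pear: HIT. Cache (LRU->MRU): [ram dog apple peach yak kiwi pear]
  22. access ram: HIT. Cache (LRU->MRU): [dog apple peach yak kiwi pear ram]
  23. access apple: HIT. Cache (LRU->MRU): [dog peach yak kiwi pear ram apple]
  24. access dog: HIT. Cache (LRU->MRU): [peach yak kiwi pear ram apple dog]
  25. access fox: MISS, evict peach. Cache (LRU->MRU): [yak kiwi pear ram apple dog fox]
Total: 17 hits, 8 misses, 1 evictions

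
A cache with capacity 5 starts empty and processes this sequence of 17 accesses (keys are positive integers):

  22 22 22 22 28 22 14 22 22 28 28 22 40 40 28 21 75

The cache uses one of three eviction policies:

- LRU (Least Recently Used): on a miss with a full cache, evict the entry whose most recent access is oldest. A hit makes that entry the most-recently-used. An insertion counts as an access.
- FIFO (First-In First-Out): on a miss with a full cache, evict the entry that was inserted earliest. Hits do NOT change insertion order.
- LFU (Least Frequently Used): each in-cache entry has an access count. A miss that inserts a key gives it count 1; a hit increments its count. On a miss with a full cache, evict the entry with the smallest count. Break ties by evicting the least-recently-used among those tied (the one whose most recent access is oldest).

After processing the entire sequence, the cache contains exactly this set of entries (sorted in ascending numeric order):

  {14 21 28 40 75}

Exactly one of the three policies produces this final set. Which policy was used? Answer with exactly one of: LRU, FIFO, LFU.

Simulating under each policy and comparing final sets:
  LRU: final set = {21 22 28 40 75} -> differs
  FIFO: final set = {14 21 28 40 75} -> MATCHES target
  LFU: final set = {21 22 28 40 75} -> differs
Only FIFO produces the target set.

Answer: FIFO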